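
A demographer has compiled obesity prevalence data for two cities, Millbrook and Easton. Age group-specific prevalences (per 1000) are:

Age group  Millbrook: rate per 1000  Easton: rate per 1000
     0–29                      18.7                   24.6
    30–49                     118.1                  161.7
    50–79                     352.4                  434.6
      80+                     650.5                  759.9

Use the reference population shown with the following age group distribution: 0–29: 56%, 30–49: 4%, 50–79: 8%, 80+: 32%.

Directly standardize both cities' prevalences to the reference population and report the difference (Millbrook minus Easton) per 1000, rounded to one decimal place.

-46.6

Standard weights: 0.56, 0.04, 0.08, 0.32.
Millbrook: 0.5600×18.7 + 0.0400×118.1 + 0.0800×352.4 + 0.3200×650.5 = 251.5480 per 1000.
Easton: 0.5600×24.6 + 0.0400×161.7 + 0.0800×434.6 + 0.3200×759.9 = 298.1800 per 1000.
Difference = 251.5480 − 298.1800 = -46.6320.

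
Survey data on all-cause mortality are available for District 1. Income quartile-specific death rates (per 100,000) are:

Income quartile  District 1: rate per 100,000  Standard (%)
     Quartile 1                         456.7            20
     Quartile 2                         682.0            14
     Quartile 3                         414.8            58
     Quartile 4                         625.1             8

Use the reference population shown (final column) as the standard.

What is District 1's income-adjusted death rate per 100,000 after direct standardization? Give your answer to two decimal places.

Standard weights: 0.20, 0.14, 0.58, 0.08.
Standardized rate: 0.2000×456.7 + 0.1400×682.0 + 0.5800×414.8 + 0.0800×625.1 = 477.4120 per 100,000.

477.41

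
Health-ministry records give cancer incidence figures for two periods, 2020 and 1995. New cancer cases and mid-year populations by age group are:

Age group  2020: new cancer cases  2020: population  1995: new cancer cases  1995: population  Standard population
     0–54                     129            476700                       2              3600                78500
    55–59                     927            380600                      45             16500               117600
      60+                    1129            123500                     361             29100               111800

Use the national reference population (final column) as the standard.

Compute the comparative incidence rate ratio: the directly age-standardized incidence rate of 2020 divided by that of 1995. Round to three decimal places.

0.759

Age-specific rates per 100000 for 2020: 27.06, 243.56, 914.17.
For 1995: 55.56, 272.73, 1240.55.
Standard total = 307900; weights = 0.2550, 0.3819, 0.3631.
2020: 0.2550×27.06 + 0.3819×243.56 + 0.3631×914.17 = 431.8658 per 100000.
1995: 0.2550×55.56 + 0.3819×272.73 + 0.3631×1240.55 = 568.7798 per 100000.
Ratio = 431.8658 ÷ 568.7798 = 0.75928.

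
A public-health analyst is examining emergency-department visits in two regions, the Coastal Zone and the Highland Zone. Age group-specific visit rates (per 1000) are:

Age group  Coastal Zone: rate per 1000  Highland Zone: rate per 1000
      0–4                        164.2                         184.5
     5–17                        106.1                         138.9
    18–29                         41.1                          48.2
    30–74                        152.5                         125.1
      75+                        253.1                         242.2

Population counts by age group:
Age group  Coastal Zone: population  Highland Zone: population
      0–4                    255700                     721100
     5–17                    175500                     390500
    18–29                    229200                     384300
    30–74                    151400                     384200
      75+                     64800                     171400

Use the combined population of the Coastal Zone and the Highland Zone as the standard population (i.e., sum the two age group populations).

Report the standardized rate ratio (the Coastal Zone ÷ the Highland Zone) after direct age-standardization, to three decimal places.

0.938

Combined standard total = 2928100; weights = 0.3336, 0.1933, 0.2095, 0.1829, 0.0807.
The Coastal Zone: 0.3336×164.2 + 0.1933×106.1 + 0.2095×41.1 + 0.1829×152.5 + 0.0807×253.1 = 132.2083 per 1000.
The Highland Zone: 0.3336×184.5 + 0.1933×138.9 + 0.2095×48.2 + 0.1829×125.1 + 0.0807×242.2 = 140.9169 per 1000.
Ratio = 132.2083 ÷ 140.9169 = 0.93820.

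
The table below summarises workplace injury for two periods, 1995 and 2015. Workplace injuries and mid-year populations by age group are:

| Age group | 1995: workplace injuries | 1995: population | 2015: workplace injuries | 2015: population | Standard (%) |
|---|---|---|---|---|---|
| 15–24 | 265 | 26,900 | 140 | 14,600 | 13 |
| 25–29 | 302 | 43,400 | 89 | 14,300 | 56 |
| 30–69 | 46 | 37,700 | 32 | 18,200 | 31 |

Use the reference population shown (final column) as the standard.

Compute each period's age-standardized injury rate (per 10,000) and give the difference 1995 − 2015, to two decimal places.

2.79

Age-specific rates per 10,000 for 1995: 98.51, 69.59, 12.20.
For 2015: 95.89, 62.24, 17.58.
Standard weights: 0.13, 0.56, 0.31.
1995: 0.1300×98.51 + 0.5600×69.59 + 0.3100×12.20 = 55.5569 per 10,000.
2015: 0.1300×95.89 + 0.5600×62.24 + 0.3100×17.58 = 52.7694 per 10,000.
Difference = 55.5569 − 52.7694 = 2.7875.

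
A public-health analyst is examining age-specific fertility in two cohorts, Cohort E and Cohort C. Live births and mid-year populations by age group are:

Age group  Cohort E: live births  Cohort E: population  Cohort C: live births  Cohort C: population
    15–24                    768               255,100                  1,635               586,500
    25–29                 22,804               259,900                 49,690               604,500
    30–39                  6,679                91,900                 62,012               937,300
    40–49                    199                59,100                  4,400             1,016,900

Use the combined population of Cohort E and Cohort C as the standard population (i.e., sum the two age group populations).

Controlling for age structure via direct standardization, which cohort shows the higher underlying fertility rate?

Cohort E

Age-specific rates per 1,000 for Cohort E: 3.011, 87.741, 72.677, 3.367.
For Cohort C: 2.788, 82.200, 66.160, 4.327.
Combined standard total = 3,811,200; weights = 0.2208, 0.2268, 0.2700, 0.2823.
Cohort E: 0.2208×3.011 + 0.2268×87.741 + 0.2700×72.677 + 0.2823×3.367 = 41.1418 per 1,000.
Cohort C: 0.2208×2.788 + 0.2268×82.200 + 0.2700×66.160 + 0.2823×4.327 = 38.3469 per 1,000.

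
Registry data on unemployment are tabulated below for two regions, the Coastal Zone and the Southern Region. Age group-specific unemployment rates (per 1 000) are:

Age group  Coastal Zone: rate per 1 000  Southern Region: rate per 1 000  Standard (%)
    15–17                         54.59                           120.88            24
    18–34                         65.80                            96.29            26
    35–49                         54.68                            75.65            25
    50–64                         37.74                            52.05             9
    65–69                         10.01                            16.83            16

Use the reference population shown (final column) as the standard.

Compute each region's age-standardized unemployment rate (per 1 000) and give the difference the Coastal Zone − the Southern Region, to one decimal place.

Standard weights: 0.24, 0.26, 0.25, 0.09, 0.16.
The Coastal Zone: 0.2400×54.59 + 0.2600×65.80 + 0.2500×54.68 + 0.0900×37.74 + 0.1600×10.01 = 48.8778 per 1 000.
The Southern Region: 0.2400×120.88 + 0.2600×96.29 + 0.2500×75.65 + 0.0900×52.05 + 0.1600×16.83 = 80.3364 per 1 000.
Difference = 48.8778 − 80.3364 = -31.4586.

-31.5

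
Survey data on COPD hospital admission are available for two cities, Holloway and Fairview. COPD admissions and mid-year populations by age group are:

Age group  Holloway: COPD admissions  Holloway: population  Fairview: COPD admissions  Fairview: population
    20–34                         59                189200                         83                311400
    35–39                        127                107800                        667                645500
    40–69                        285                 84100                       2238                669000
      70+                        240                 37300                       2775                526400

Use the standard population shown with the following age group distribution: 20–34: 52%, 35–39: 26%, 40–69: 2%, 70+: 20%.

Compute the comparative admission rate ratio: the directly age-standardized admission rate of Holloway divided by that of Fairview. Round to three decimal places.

Age-specific rates per 10000 for Holloway: 3.12, 11.78, 33.89, 64.34.
For Fairview: 2.67, 10.33, 33.45, 52.72.
Standard weights: 0.52, 0.26, 0.02, 0.20.
Holloway: 0.5200×3.12 + 0.2600×11.78 + 0.0200×33.89 + 0.2000×64.34 = 18.2310 per 10000.
Fairview: 0.5200×2.67 + 0.2600×10.33 + 0.0200×33.45 + 0.2000×52.72 = 15.2850 per 10000.
Ratio = 18.2310 ÷ 15.2850 = 1.19274.

1.193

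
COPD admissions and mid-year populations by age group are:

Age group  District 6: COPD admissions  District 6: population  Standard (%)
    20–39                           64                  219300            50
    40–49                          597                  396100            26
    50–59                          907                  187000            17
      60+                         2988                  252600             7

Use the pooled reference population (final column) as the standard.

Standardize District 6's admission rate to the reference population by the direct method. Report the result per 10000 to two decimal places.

21.90

Age-specific rates per 10000 for District 6: 2.92, 15.07, 48.50, 118.29.
Standard weights: 0.50, 0.26, 0.17, 0.07.
Standardized rate: 0.5000×2.92 + 0.2600×15.07 + 0.1700×48.50 + 0.0700×118.29 = 21.9036 per 10000.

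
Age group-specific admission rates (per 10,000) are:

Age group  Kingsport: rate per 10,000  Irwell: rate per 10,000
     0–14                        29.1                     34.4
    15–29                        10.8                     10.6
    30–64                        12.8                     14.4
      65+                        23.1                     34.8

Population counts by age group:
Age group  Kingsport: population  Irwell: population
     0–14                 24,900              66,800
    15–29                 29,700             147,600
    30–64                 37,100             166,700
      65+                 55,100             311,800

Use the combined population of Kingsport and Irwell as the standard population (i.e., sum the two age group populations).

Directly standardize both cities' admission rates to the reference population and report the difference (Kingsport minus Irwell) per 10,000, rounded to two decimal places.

Combined standard total = 839,700; weights = 0.1092, 0.2111, 0.2427, 0.4369.
Kingsport: 0.1092×29.1 + 0.2111×10.8 + 0.2427×12.8 + 0.4369×23.1 = 18.6583 per 10,000.
Irwell: 0.1092×34.4 + 0.2111×10.6 + 0.2427×14.4 + 0.4369×34.8 = 24.6954 per 10,000.
Difference = 18.6583 − 24.6954 = -6.0371.

-6.04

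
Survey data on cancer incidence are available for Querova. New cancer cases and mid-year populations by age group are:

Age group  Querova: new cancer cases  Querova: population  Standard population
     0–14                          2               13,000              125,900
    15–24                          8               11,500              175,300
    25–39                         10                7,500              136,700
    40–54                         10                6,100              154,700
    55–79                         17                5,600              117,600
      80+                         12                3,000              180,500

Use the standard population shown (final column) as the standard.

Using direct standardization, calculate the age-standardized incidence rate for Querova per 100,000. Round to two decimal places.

185.94

Age-specific rates per 100,000 for Querova: 15.38, 69.57, 133.33, 163.93, 303.57, 400.00.
Standard total = 890,700; weights = 0.1413, 0.1968, 0.1535, 0.1737, 0.1320, 0.2026.
Standardized rate: 0.1413×15.38 + 0.1968×69.57 + 0.1535×133.33 + 0.1737×163.93 + 0.1320×303.57 + 0.2026×400.00 = 185.9425 per 100,000.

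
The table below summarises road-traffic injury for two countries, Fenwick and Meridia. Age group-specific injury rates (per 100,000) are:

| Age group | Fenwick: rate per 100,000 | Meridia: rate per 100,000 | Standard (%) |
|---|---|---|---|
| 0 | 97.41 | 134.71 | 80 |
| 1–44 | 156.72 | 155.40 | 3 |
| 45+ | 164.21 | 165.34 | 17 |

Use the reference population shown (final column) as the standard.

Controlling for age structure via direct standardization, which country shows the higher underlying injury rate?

Meridia

Standard weights: 0.80, 0.03, 0.17.
Fenwick: 0.8000×97.41 + 0.0300×156.72 + 0.1700×164.21 = 110.5453 per 100,000.
Meridia: 0.8000×134.71 + 0.0300×155.40 + 0.1700×165.34 = 140.5378 per 100,000.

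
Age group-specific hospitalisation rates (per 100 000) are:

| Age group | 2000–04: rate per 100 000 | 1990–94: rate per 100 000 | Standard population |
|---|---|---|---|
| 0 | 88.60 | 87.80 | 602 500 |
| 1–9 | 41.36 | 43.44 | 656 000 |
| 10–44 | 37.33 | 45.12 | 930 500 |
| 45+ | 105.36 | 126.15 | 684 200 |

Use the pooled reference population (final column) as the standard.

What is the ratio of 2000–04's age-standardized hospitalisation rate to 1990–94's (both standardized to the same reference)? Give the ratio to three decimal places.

Standard total = 2 873 200; weights = 0.2097, 0.2283, 0.3239, 0.2381.
2000–04: 0.2097×88.60 + 0.2283×41.36 + 0.3239×37.33 + 0.2381×105.36 = 65.2014 per 100 000.
1990–94: 0.2097×87.80 + 0.2283×43.44 + 0.3239×45.12 + 0.2381×126.15 = 72.9821 per 100 000.
Ratio = 65.2014 ÷ 72.9821 = 0.89339.

0.893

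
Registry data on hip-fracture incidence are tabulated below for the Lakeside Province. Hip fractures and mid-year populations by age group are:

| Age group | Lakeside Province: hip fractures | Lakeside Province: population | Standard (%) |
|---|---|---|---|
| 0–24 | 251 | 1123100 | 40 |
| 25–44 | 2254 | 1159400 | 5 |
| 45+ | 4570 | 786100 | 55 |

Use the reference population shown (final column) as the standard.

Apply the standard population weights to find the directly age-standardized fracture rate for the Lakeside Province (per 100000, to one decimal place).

Age-specific rates per 100000 for the Lakeside Province: 22.35, 194.41, 581.35.
Standard weights: 0.40, 0.05, 0.55.
Standardized rate: 0.4000×22.35 + 0.0500×194.41 + 0.5500×581.35 = 338.4031 per 100000.

338.4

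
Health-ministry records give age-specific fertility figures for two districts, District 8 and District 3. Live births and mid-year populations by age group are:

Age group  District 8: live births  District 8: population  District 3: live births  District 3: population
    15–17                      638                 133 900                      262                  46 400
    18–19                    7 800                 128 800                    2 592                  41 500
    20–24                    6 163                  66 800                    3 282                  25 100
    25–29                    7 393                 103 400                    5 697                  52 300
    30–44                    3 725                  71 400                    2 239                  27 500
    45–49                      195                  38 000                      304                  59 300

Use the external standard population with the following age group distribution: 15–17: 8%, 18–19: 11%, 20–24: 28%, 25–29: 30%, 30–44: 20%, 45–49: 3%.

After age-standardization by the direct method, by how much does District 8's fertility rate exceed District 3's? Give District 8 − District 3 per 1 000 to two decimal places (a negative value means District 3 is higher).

Age-specific rates per 1 000 for District 8: 4.765, 60.559, 92.260, 71.499, 52.171, 5.132.
For District 3: 5.647, 62.458, 130.757, 108.929, 81.418, 5.126.
Standard weights: 0.08, 0.11, 0.28, 0.30, 0.20, 0.03.
District 8: 0.0800×4.765 + 0.1100×60.559 + 0.2800×92.260 + 0.3000×71.499 + 0.2000×52.171 + 0.0300×5.132 = 64.9134 per 1 000.
District 3: 0.0800×5.647 + 0.1100×62.458 + 0.2800×130.757 + 0.3000×108.929 + 0.2000×81.418 + 0.0300×5.126 = 93.0502 per 1 000.
Difference = 64.9134 − 93.0502 = -28.1368.

-28.14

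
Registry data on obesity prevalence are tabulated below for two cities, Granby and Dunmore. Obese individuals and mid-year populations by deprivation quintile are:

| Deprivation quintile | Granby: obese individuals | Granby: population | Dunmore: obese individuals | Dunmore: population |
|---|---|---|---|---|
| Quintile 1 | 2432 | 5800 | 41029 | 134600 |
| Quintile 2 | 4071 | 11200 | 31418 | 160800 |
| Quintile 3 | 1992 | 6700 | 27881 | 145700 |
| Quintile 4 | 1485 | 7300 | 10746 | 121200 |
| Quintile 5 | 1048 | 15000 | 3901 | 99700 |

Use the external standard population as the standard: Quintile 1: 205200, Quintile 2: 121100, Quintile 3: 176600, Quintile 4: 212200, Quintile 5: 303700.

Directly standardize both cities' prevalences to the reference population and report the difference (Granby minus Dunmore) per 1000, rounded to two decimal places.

94.47

Deprivation-specific rates per 1000 for Granby: 419.310, 363.482, 297.313, 203.425, 69.867.
For Dunmore: 304.822, 195.386, 191.359, 88.663, 39.127.
Standard total = 1018800; weights = 0.2014, 0.1189, 0.1733, 0.2083, 0.2981.
Granby: 0.2014×419.310 + 0.1189×363.482 + 0.1733×297.313 + 0.2083×203.425 + 0.2981×69.867 = 242.3939 per 1000.
Dunmore: 0.2014×304.822 + 0.1189×195.386 + 0.1733×191.359 + 0.2083×88.663 + 0.2981×39.127 = 147.9210 per 1000.
Difference = 242.3939 − 147.9210 = 94.4729.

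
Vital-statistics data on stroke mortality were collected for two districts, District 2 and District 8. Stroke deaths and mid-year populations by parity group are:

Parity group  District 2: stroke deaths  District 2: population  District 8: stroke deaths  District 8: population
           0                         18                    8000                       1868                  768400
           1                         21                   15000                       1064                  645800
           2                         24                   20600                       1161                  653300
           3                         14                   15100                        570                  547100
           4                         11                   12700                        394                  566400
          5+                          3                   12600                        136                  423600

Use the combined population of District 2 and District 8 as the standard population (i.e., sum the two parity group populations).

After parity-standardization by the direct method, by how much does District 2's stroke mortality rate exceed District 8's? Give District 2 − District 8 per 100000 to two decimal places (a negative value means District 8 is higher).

-19.48

Parity-specific rates per 100000 for District 2: 225.00, 140.00, 116.50, 92.72, 86.61, 23.81.
For District 8: 243.10, 164.76, 177.71, 104.19, 69.56, 32.11.
Combined standard total = 3688600; weights = 0.2105, 0.1791, 0.1827, 0.1524, 0.1570, 0.1183.
District 2: 0.2105×225.00 + 0.1791×140.00 + 0.1827×116.50 + 0.1524×92.72 + 0.1570×86.61 + 0.1183×23.81 = 124.2702 per 100000.
District 8: 0.2105×243.10 + 0.1791×164.76 + 0.1827×177.71 + 0.1524×104.19 + 0.1570×69.56 + 0.1183×32.11 = 143.7505 per 100000.
Difference = 124.2702 − 143.7505 = -19.4803.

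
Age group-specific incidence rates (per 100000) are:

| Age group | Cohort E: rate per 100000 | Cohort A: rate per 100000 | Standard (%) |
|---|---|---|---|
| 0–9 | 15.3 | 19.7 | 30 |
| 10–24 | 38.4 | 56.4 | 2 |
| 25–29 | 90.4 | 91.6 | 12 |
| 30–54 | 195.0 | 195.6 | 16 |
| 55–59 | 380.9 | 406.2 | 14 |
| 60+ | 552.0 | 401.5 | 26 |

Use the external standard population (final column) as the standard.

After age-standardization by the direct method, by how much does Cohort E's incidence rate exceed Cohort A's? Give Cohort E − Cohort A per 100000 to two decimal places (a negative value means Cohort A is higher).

Standard weights: 0.30, 0.02, 0.12, 0.16, 0.14, 0.26.
Cohort E: 0.3000×15.3 + 0.0200×38.4 + 0.1200×90.4 + 0.1600×195.0 + 0.1400×380.9 + 0.2600×552.0 = 244.2520 per 100000.
Cohort A: 0.3000×19.7 + 0.0200×56.4 + 0.1200×91.6 + 0.1600×195.6 + 0.1400×406.2 + 0.2600×401.5 = 210.5840 per 100000.
Difference = 244.2520 − 210.5840 = 33.6680.

33.67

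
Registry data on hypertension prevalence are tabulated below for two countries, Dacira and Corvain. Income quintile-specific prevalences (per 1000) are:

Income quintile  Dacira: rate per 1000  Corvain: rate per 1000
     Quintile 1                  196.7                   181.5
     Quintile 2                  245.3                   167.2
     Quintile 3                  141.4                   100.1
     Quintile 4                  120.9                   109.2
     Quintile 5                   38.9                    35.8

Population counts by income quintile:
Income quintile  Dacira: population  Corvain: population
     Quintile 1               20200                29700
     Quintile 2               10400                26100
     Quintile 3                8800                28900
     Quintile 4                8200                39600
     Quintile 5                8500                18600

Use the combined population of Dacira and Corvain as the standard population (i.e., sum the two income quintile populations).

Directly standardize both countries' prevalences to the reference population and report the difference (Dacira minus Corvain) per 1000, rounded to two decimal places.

Combined standard total = 199000; weights = 0.2508, 0.1834, 0.1894, 0.2402, 0.1362.
Dacira: 0.2508×196.7 + 0.1834×245.3 + 0.1894×141.4 + 0.2402×120.9 + 0.1362×38.9 = 155.4411 per 1000.
Corvain: 0.2508×181.5 + 0.1834×167.2 + 0.1894×100.1 + 0.2402×109.2 + 0.1362×35.8 = 126.2480 per 1000.
Difference = 155.4411 − 126.2480 = 29.1930.

29.19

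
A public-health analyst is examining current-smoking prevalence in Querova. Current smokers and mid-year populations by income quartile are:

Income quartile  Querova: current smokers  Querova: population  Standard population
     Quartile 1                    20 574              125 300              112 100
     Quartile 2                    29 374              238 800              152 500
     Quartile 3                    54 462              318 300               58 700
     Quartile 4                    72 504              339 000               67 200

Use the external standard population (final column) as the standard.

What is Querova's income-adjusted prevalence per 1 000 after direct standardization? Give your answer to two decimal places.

157.70

Income-specific rates per 1 000 for Querova: 164.198, 123.007, 171.103, 213.876.
Standard total = 390 500; weights = 0.2871, 0.3905, 0.1503, 0.1721.
Standardized rate: 0.2871×164.198 + 0.3905×123.007 + 0.1503×171.103 + 0.1721×213.876 = 157.6986 per 1 000.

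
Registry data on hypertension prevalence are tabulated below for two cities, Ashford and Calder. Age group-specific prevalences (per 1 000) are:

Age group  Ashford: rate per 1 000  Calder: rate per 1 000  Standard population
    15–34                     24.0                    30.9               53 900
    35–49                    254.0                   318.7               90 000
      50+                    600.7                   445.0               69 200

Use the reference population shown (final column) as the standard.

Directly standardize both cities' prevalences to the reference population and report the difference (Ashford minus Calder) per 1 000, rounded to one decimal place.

21.5

Standard total = 213 100; weights = 0.2529, 0.4223, 0.3247.
Ashford: 0.2529×24.0 + 0.4223×254.0 + 0.3247×600.7 = 308.4094 per 1 000.
Calder: 0.2529×30.9 + 0.4223×318.7 + 0.3247×445.0 = 286.9193 per 1 000.
Difference = 308.4094 − 286.9193 = 21.4901.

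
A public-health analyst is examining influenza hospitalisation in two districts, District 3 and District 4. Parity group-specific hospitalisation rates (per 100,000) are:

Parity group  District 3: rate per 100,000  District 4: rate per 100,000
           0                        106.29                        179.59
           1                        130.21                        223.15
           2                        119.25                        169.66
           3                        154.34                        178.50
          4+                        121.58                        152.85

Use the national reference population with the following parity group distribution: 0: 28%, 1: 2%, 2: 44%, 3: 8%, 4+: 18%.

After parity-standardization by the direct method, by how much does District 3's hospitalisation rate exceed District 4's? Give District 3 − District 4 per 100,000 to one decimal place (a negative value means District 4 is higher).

-52.1

Standard weights: 0.28, 0.02, 0.44, 0.08, 0.18.
District 3: 0.2800×106.29 + 0.0200×130.21 + 0.4400×119.25 + 0.0800×154.34 + 0.1800×121.58 = 119.0670 per 100,000.
District 4: 0.2800×179.59 + 0.0200×223.15 + 0.4400×169.66 + 0.0800×178.50 + 0.1800×152.85 = 171.1916 per 100,000.
Difference = 119.0670 − 171.1916 = -52.1246.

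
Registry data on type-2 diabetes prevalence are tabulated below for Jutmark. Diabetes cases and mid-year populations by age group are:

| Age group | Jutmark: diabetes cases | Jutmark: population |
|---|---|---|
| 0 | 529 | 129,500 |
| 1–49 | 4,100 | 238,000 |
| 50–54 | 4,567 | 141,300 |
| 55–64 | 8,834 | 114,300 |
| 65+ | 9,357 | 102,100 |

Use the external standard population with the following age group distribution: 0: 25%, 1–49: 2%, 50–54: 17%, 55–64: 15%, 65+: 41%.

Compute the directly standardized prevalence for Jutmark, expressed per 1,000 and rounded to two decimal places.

56.03

Age-specific rates per 1,000 for Jutmark: 4.085, 17.227, 32.321, 77.288, 91.645.
Standard weights: 0.25, 0.02, 0.17, 0.15, 0.41.
Standardized rate: 0.2500×4.085 + 0.0200×17.227 + 0.1700×32.321 + 0.1500×77.288 + 0.4100×91.645 = 56.0282 per 1,000.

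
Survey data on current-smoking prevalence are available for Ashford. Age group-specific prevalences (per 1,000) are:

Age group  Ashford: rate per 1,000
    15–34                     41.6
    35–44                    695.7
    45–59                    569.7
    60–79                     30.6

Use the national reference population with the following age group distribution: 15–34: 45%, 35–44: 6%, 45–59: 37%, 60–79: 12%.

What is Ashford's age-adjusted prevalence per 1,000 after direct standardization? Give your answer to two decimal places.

Standard weights: 0.45, 0.06, 0.37, 0.12.
Standardized rate: 0.4500×41.6 + 0.0600×695.7 + 0.3700×569.7 + 0.1200×30.6 = 274.9230 per 1,000.

274.92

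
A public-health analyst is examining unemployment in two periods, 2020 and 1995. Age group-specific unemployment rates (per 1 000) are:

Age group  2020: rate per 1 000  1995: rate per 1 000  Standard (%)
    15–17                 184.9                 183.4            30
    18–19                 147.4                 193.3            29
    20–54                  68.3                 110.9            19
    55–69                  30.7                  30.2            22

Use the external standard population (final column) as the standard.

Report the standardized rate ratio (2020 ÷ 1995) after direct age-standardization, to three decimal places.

0.850

Standard weights: 0.30, 0.29, 0.19, 0.22.
2020: 0.3000×184.9 + 0.2900×147.4 + 0.1900×68.3 + 0.2200×30.7 = 117.9470 per 1 000.
1995: 0.3000×183.4 + 0.2900×193.3 + 0.1900×110.9 + 0.2200×30.2 = 138.7920 per 1 000.
Ratio = 117.9470 ÷ 138.7920 = 0.84981.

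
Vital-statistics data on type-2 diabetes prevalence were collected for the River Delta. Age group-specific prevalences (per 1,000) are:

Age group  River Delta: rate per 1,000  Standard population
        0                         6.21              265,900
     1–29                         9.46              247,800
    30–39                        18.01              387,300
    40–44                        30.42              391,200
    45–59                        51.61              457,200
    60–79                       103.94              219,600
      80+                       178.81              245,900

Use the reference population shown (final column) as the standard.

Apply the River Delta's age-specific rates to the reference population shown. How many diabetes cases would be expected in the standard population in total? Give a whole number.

Expected diabetes cases = Σ (standard pop × age-specific rate ÷ 1,000)
= 265,900×6.21/1,000 + 247,800×9.46/1,000 + 387,300×18.01/1,000 + 391,200×30.42/1,000 + 457,200×51.61/1,000 + 219,600×103.94/1,000 + 245,900×178.81/1,000
= 1651.24 + 2344.19 + 6975.27 + 11900.30 + 23596.09 + 22825.22 + 43969.38 = 113261.70.

113262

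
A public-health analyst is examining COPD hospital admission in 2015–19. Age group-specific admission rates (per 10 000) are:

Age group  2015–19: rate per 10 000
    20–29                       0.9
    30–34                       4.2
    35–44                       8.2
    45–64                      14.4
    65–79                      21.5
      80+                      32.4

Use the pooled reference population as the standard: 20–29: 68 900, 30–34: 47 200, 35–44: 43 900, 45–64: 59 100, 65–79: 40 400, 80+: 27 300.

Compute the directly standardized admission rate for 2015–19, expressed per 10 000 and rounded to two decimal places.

11.24

Standard total = 286 800; weights = 0.2402, 0.1646, 0.1531, 0.2061, 0.1409, 0.0952.
Standardized rate: 0.2402×0.9 + 0.1646×4.2 + 0.1531×8.2 + 0.2061×14.4 + 0.1409×21.5 + 0.0952×32.4 = 11.2426 per 10 000.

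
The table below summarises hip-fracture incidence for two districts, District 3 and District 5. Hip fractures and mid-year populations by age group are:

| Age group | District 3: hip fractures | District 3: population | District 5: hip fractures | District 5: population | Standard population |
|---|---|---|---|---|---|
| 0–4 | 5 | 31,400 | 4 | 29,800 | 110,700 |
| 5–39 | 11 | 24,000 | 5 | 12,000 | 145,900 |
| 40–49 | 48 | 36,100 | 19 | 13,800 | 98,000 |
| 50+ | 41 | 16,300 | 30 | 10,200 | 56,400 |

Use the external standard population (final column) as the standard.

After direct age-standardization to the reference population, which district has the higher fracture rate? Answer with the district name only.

District 5

Age-specific rates per 100,000 for District 3: 15.92, 45.83, 132.96, 251.53.
For District 5: 13.42, 41.67, 137.68, 294.12.
Standard total = 411,000; weights = 0.2693, 0.3550, 0.2384, 0.1372.
District 3: 0.2693×15.92 + 0.3550×45.83 + 0.2384×132.96 + 0.1372×251.53 = 86.7805 per 100,000.
District 5: 0.2693×13.42 + 0.3550×41.67 + 0.2384×137.68 + 0.1372×294.12 = 91.5963 per 100,000.
The crude rates (97.40 vs 88.15) would put District 3 higher, but that reflects its age composition; once standardized to a common age structure, District 5 has the higher underlying rate.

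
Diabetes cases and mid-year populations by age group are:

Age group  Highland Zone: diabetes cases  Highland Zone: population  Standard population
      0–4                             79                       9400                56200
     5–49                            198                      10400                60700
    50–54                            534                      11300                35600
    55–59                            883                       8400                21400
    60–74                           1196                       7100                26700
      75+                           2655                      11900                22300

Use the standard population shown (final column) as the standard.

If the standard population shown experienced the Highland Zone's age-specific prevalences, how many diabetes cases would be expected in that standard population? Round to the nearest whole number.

Age-specific rates per 1000 for the Highland Zone: 8.404, 19.038, 47.257, 105.119, 168.451, 223.109.
Expected diabetes cases = Σ (standard pop × age-specific rate ÷ 1000)
= 56200×8.404/1000 + 60700×19.038/1000 + 35600×47.257/1000 + 21400×105.119/1000 + 26700×168.451/1000 + 22300×223.109/1000
= 472.32 + 1155.63 + 1682.34 + 2249.55 + 4497.63 + 4975.34 = 15032.81.

15033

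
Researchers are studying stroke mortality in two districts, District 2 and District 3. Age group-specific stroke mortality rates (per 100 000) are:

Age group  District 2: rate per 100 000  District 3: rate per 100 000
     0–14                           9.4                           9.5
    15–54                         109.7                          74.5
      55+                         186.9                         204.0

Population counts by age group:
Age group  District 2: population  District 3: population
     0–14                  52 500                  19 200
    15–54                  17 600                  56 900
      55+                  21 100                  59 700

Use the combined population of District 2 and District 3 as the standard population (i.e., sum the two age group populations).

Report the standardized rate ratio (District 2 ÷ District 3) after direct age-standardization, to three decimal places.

Combined standard total = 227 000; weights = 0.3159, 0.3282, 0.3559.
District 2: 0.3159×9.4 + 0.3282×109.7 + 0.3559×186.9 = 105.4985 per 100 000.
District 3: 0.3159×9.5 + 0.3282×74.5 + 0.3559×204.0 = 100.0643 per 100 000.
Ratio = 105.4985 ÷ 100.0643 = 1.05431.

1.054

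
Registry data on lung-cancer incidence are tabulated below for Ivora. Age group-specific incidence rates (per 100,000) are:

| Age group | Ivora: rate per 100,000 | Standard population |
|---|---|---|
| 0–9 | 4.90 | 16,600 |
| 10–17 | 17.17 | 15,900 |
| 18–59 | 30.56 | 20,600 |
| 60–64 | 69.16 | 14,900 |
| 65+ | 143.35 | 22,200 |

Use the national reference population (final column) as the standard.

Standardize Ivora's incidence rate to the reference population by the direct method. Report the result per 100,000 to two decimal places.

57.61

Standard total = 90,200; weights = 0.1840, 0.1763, 0.2284, 0.1652, 0.2461.
Standardized rate: 0.1840×4.90 + 0.1763×17.17 + 0.2284×30.56 + 0.1652×69.16 + 0.2461×143.35 = 57.6134 per 100,000.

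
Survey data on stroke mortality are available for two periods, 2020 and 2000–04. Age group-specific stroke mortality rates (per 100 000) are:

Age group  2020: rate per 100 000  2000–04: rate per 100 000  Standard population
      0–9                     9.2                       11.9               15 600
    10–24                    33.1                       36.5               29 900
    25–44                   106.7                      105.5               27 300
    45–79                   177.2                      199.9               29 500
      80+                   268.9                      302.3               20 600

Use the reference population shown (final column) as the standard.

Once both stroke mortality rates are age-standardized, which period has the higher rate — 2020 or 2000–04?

2000–04

Standard total = 122 900; weights = 0.1269, 0.2433, 0.2221, 0.2400, 0.1676.
2020: 0.1269×9.2 + 0.2433×33.1 + 0.2221×106.7 + 0.2400×177.2 + 0.1676×268.9 = 120.5277 per 100 000.
2000–04: 0.1269×11.9 + 0.2433×36.5 + 0.2221×105.5 + 0.2400×199.9 + 0.1676×302.3 = 132.4782 per 100 000.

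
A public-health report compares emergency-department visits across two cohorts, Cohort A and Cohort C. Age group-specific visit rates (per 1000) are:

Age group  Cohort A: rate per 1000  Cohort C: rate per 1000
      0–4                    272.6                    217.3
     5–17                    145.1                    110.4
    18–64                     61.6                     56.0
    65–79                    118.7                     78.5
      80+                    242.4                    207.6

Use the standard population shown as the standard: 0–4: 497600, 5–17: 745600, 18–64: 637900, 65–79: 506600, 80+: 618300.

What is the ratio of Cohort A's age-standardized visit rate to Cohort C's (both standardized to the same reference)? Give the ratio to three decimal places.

1.251

Standard total = 3006000; weights = 0.1655, 0.2480, 0.2122, 0.1685, 0.2057.
Cohort A: 0.1655×272.6 + 0.2480×145.1 + 0.2122×61.6 + 0.1685×118.7 + 0.2057×242.4 = 164.0507 per 1000.
Cohort C: 0.1655×217.3 + 0.2480×110.4 + 0.2122×56.0 + 0.1685×78.5 + 0.2057×207.6 = 131.1684 per 1000.
Ratio = 164.0507 ÷ 131.1684 = 1.25069.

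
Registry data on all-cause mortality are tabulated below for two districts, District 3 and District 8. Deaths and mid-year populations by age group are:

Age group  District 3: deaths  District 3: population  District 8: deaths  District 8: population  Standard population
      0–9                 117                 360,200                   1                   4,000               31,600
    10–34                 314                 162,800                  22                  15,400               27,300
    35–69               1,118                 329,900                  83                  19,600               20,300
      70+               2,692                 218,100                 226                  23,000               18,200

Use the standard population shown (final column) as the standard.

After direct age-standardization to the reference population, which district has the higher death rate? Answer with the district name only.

District 3

Age-specific rates per 100,000 for District 3: 32.48, 192.87, 338.89, 1234.30.
For District 8: 25.00, 142.86, 423.47, 982.61.
Standard total = 97,400; weights = 0.3244, 0.2803, 0.2084, 0.1869.
District 3: 0.3244×32.48 + 0.2803×192.87 + 0.2084×338.89 + 0.1869×1234.30 = 365.8684 per 100,000.
District 8: 0.3244×25.00 + 0.2803×142.86 + 0.2084×423.47 + 0.1869×982.61 = 320.0196 per 100,000.
The crude rates (395.99 vs 535.48) would put District 8 higher, but that reflects its age composition; once standardized to a common age structure, District 3 has the higher underlying rate.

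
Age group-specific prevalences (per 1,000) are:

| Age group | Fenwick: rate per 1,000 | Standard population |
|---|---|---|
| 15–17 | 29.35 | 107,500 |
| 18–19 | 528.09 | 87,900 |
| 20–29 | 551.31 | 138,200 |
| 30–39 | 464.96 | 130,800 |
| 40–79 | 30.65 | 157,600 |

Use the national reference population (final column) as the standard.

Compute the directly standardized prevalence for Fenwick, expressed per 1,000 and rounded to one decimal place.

307.7

Standard total = 622,000; weights = 0.1728, 0.1413, 0.2222, 0.2103, 0.2534.
Standardized rate: 0.1728×29.35 + 0.1413×528.09 + 0.2222×551.31 + 0.2103×464.96 + 0.2534×30.65 = 307.7371 per 1,000.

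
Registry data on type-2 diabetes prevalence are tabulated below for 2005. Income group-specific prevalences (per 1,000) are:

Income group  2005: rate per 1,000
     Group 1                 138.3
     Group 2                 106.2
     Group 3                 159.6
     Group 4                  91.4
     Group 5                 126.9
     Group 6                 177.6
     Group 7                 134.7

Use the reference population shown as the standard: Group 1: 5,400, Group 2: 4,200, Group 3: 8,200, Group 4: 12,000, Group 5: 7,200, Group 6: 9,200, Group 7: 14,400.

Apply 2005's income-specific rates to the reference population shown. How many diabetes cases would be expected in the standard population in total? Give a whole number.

Expected diabetes cases = Σ (standard pop × income-specific rate ÷ 1,000)
= 5,400×138.3/1,000 + 4,200×106.2/1,000 + 8,200×159.6/1,000 + 12,000×91.4/1,000 + 7,200×126.9/1,000 + 9,200×177.6/1,000 + 14,400×134.7/1,000
= 746.82 + 446.04 + 1308.72 + 1096.80 + 913.68 + 1633.92 + 1939.68 = 8085.66.

8086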